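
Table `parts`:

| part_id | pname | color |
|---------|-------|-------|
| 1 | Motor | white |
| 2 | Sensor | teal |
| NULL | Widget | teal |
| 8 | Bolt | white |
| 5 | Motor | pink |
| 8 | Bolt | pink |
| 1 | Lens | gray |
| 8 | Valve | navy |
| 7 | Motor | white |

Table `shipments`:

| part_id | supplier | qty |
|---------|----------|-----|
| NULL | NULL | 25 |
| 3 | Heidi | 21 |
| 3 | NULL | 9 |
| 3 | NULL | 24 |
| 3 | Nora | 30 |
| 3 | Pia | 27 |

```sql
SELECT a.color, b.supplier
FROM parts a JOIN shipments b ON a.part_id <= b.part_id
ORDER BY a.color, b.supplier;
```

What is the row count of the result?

INNER JOIN keeps only pairs where the ON condition holds.
Matching on a.part_id <= b.part_id. A NULL in a compared column never satisfies the condition.
Matched pairs: 15.
Total: 15 rows.

15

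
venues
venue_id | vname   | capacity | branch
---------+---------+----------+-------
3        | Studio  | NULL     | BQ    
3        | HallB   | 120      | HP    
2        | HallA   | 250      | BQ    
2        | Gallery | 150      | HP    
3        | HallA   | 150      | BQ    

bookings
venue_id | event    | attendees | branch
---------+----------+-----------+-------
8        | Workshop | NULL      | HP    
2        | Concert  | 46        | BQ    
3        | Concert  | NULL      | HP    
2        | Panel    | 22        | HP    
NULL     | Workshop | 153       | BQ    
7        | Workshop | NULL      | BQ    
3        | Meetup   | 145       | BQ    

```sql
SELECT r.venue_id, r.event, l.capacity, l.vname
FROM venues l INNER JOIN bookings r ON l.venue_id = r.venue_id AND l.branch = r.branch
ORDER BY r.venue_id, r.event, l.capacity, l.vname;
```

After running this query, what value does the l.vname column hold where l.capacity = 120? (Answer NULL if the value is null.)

INNER JOIN keeps only pairs where the ON condition holds.
Matching on l.venue_id = r.venue_id AND l.branch = r.branch. A NULL in a compared column never satisfies the condition.
- venue_id=3, branch=BQ: 1 matching r row(s), so 1 row(s) emitted.
- venue_id=3, branch=HP: 1 matching r row(s), so 1 row(s) emitted.
- venue_id=2, branch=BQ: 1 matching r row(s), so 1 row(s) emitted.
- venue_id=2, branch=HP: 1 matching r row(s), so 1 row(s) emitted.
- venue_id=3, branch=BQ: 1 matching r row(s), so 1 row(s) emitted.

HallB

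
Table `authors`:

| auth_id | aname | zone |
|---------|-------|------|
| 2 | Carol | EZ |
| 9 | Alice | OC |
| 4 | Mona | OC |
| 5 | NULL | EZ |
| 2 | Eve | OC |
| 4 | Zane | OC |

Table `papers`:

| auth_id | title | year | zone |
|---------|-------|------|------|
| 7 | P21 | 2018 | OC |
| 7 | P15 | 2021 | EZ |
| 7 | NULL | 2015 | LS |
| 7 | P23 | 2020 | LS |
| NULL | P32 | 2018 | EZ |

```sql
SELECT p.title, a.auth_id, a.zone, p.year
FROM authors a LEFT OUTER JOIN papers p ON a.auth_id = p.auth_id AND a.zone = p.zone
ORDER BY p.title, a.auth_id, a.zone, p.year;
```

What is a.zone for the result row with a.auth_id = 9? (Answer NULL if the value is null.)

LEFT JOIN keeps every row from `authors`; unmatched rows get NULL for `papers`'s columns.
Matching on a.auth_id = p.auth_id AND a.zone = p.zone. A NULL in a compared column never satisfies the condition.
- a[0] auth_id=2, zone=EZ → no match; kept with NULLs on the p side.
- a[1] auth_id=9, zone=OC → no match; kept with NULLs on the p side.
- a[2] auth_id=4, zone=OC → no match; kept with NULLs on the p side.
- a[3] auth_id=5, zone=EZ → no match; kept with NULLs on the p side.
- a[4] auth_id=2, zone=OC → no match; kept with NULLs on the p side.
- a[5] auth_id=4, zone=OC → no match; kept with NULLs on the p side.

OC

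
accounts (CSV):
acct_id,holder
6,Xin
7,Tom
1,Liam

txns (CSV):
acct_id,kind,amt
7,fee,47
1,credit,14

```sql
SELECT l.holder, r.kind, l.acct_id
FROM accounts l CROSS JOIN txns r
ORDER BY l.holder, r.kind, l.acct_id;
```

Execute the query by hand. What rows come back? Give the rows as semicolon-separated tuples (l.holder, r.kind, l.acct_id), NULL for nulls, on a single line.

(Liam, credit, 1); (Liam, fee, 1); (Tom, credit, 7); (Tom, fee, 7); (Xin, credit, 6); (Xin, fee, 6)

CROSS JOIN pairs every row of `accounts` with every row of `txns`: 3 × 2 = 6 rows.
After projecting and ordering:
l.holder | r.kind | l.acct_id
Liam | credit | 1
Liam | fee | 1
Tom | credit | 7
Tom | fee | 7
Xin | credit | 6
Xin | fee | 6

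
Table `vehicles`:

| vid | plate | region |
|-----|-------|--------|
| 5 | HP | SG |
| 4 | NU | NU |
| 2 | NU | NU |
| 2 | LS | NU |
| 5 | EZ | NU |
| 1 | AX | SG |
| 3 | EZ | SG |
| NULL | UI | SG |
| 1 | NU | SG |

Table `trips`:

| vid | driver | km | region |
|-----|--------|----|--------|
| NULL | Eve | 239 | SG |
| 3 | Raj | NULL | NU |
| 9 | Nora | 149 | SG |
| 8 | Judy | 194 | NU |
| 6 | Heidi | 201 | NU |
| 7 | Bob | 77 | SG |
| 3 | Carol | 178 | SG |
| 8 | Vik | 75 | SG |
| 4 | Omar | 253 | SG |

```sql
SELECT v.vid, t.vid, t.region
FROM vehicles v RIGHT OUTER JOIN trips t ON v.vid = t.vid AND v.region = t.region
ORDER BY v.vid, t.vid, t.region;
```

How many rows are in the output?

RIGHT JOIN keeps every row from `trips`; unmatched rows get NULL for `vehicles`'s columns.
Matching on v.vid = t.vid AND v.region = t.region. A NULL in a compared column never satisfies the condition.
- v row (vid=5, region=SG): no match.
- v row (vid=4, region=NU): no match.
- v row (vid=2, region=NU): no match.
- v row (vid=2, region=NU): no match.
- v row (vid=5, region=NU): no match.
- v row (vid=1, region=SG): no match.
- v row (vid=3, region=SG): matches 1 t row(s) → 1 output row(s).
- v row (vid=NULL, region=SG): no match.
- v row (vid=1, region=SG): no match.
- plus 8 unmatched t row(s), each kept with NULL v columns.
Total: 1 matched + 8 padded = 9 rows.

9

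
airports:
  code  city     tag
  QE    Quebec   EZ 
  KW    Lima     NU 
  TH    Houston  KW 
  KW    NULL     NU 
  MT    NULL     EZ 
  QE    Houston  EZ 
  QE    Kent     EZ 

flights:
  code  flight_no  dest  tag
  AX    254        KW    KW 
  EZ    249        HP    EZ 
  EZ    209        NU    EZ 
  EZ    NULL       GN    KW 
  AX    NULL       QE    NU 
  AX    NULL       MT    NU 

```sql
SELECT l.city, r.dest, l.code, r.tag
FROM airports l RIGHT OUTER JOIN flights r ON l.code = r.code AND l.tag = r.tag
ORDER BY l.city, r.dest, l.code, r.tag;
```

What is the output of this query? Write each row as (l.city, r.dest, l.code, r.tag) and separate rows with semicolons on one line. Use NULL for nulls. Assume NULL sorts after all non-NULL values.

RIGHT JOIN keeps every row from `flights`; unmatched rows get NULL for `airports`'s columns.
Matching on l.code = r.code AND l.tag = r.tag.
Matched pairs: 0; unmatched r rows kept: 6.

(NULL, GN, NULL, KW); (NULL, HP, NULL, EZ); (NULL, KW, NULL, KW); (NULL, MT, NULL, NU); (NULL, NU, NULL, EZ); (NULL, QE, NULL, NU)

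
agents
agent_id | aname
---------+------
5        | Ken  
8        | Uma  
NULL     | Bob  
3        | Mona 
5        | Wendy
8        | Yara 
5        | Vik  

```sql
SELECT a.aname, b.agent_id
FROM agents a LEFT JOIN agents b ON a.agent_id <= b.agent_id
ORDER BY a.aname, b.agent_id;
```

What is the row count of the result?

LEFT JOIN keeps every row from `agents a`; unmatched rows get NULL for `agents b`'s columns.
Matching on a.agent_id <= b.agent_id. A NULL in a compared column never satisfies the condition.
- a row (agent_id=5): matches 5 b row(s) → 5 output row(s).
- a row (agent_id=8): matches 2 b row(s) → 2 output row(s).
- a row (agent_id=NULL): no match → kept, b columns NULL.
- a row (agent_id=3): matches 6 b row(s) → 6 output row(s).
- a row (agent_id=5): matches 5 b row(s) → 5 output row(s).
- a row (agent_id=8): matches 2 b row(s) → 2 output row(s).
- a row (agent_id=5): matches 5 b row(s) → 5 output row(s).
Total: 25 matched + 1 padded = 26 rows.

26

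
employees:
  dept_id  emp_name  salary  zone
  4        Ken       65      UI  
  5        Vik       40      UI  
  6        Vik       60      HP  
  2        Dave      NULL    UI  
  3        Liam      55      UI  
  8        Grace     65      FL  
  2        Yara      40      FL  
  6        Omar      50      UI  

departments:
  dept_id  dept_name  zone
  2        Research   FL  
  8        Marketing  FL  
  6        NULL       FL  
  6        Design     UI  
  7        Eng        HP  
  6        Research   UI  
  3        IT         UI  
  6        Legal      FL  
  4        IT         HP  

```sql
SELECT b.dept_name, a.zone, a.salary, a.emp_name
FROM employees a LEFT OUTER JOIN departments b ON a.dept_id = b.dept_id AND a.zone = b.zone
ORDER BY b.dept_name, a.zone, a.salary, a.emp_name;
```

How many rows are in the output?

9

LEFT JOIN keeps every row from `employees`; unmatched rows get NULL for `departments`'s columns.
Matching on a.dept_id = b.dept_id AND a.zone = b.zone.
- dept_id=4, zone=UI: no b row matches, row kept with b columns NULL.
- dept_id=5, zone=UI: no b row matches, row kept with b columns NULL.
- dept_id=6, zone=HP: no b row matches, row kept with b columns NULL.
- dept_id=2, zone=UI: no b row matches, row kept with b columns NULL.
- dept_id=3, zone=UI: 1 matching b row(s), so 1 row(s) emitted.
- dept_id=8, zone=FL: 1 matching b row(s), so 1 row(s) emitted.
- dept_id=2, zone=FL: 1 matching b row(s), so 1 row(s) emitted.
- dept_id=6, zone=UI: 2 matching b row(s), so 2 row(s) emitted.
Total: 5 matched + 4 padded = 9 rows.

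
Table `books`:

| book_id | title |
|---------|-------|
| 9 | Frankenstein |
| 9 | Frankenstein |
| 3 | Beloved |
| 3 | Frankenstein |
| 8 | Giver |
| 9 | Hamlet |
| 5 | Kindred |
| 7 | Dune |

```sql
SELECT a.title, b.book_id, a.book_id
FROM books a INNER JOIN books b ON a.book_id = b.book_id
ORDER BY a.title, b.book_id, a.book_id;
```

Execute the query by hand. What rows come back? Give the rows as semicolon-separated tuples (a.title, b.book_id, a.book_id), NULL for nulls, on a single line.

INNER JOIN keeps only pairs where the ON condition holds.
Matching on a.book_id = b.book_id.
Matched pairs: 16.

(Beloved, 3, 3); (Beloved, 3, 3); (Dune, 7, 7); (Frankenstein, 3, 3); (Frankenstein, 3, 3); (Frankenstein, 9, 9); (Frankenstein, 9, 9); (Frankenstein, 9, 9); (Frankenstein, 9, 9); (Frankenstein, 9, 9); (Frankenstein, 9, 9); (Giver, 8, 8); (Hamlet, 9, 9); (Hamlet, 9, 9); (Hamlet, 9, 9); (Kindred, 5, 5)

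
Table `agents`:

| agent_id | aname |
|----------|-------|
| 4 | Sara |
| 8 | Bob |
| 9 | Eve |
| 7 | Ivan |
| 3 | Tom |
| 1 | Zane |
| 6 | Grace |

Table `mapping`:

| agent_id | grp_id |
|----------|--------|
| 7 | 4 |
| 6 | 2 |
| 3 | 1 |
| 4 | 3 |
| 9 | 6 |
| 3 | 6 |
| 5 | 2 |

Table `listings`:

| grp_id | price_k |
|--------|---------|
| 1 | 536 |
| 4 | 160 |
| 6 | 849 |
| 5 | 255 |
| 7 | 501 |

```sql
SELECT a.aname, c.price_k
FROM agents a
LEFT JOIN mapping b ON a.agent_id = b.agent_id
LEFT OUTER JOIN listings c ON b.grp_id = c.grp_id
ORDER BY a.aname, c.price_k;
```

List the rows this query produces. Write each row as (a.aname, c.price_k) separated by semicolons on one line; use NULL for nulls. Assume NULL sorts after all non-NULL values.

Evaluate left to right. First `agents a LEFT JOIN mapping b` on agent_id: 8 row(s).
Then LEFT JOIN `listings c` on grp_id: each of those 8 rows is kept; rows whose b.grp_id has no match in c get NULL for c's columns.

(Bob, NULL); (Eve, 849); (Grace, NULL); (Ivan, 160); (Sara, NULL); (Tom, 536); (Tom, 849); (Zane, NULL)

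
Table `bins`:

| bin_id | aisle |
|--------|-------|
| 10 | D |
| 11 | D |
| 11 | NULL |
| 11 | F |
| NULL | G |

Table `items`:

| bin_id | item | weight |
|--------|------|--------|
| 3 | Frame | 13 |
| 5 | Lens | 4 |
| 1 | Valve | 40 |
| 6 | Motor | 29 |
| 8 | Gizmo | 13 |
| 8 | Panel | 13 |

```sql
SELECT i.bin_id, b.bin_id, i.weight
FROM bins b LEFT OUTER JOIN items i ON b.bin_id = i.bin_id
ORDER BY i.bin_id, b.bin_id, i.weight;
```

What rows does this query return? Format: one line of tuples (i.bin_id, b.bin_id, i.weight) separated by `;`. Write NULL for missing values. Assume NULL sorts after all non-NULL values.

(NULL, 10, NULL); (NULL, 11, NULL); (NULL, 11, NULL); (NULL, 11, NULL); (NULL, NULL, NULL)

LEFT JOIN keeps every row from `bins`; unmatched rows get NULL for `items`'s columns.
Matching on b.bin_id = i.bin_id. A NULL in a compared column never satisfies the condition.
- b (bin_id=10) has no partner → padded with NULL.
- b (bin_id=11) has no partner → padded with NULL.
- b (bin_id=11) has no partner → padded with NULL.
- b (bin_id=11) has no partner → padded with NULL.
- b (bin_id=NULL) has no partner → padded with NULL.
After projecting and ordering:
i.bin_id | b.bin_id | i.weight
NULL | 10 | NULL
NULL | 11 | NULL
NULL | 11 | NULL
NULL | 11 | NULL
NULL | NULL | NULL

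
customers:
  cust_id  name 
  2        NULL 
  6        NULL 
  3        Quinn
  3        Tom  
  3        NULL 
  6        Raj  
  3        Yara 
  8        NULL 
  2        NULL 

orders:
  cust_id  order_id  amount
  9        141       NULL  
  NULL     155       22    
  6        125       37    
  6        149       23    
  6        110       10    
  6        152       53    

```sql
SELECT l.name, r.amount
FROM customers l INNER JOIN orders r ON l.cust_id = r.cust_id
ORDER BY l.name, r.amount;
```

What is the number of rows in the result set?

INNER JOIN keeps only pairs where the ON condition holds.
Matching on l.cust_id = r.cust_id. A NULL in a compared column never satisfies the condition.
- l row (cust_id=2): no match → dropped.
- l row (cust_id=6): matches 4 r row(s) → 4 output row(s).
- l row (cust_id=3): no match → dropped.
- l row (cust_id=3): no match → dropped.
- l row (cust_id=3): no match → dropped.
- l row (cust_id=6): matches 4 r row(s) → 4 output row(s).
- l row (cust_id=3): no match → dropped.
- l row (cust_id=8): no match → dropped.
- l row (cust_id=2): no match → dropped.
Total: 8 rows.

8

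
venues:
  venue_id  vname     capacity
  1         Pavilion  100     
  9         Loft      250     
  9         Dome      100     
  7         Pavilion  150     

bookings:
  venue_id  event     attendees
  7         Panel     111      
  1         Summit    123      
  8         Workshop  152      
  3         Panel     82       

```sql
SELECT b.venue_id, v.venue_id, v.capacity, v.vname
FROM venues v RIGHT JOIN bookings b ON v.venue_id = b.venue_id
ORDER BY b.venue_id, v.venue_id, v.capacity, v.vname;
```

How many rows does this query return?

RIGHT JOIN keeps every row from `bookings`; unmatched rows get NULL for `venues`'s columns.
Matching on v.venue_id = b.venue_id.
- v (venue_id=1) pairs with 1 row(s) of b.
- v (venue_id=9) has no partner in b.
- v (venue_id=9) has no partner in b.
- v (venue_id=7) pairs with 1 row(s) of b.
- 2 row(s) from b found no v partner → padded with NULL.
Total: 2 matched + 2 padded = 4 rows.

4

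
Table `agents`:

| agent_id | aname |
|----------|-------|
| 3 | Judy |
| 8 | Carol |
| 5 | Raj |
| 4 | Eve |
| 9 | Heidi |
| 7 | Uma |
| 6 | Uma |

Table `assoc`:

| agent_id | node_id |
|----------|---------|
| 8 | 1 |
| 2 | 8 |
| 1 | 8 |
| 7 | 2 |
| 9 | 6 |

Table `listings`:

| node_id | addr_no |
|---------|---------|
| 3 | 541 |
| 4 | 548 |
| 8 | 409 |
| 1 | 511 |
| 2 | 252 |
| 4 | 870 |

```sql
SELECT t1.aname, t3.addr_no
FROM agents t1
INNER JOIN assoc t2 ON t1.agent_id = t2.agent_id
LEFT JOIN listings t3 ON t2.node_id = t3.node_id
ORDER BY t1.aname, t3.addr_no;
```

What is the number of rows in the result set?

3

Joins associate left-to-right: agents INNER JOIN assoc on agent_id gives 3 intermediate row(s).
Then LEFT JOIN `listings t3` on node_id: each of those 3 rows is kept; rows whose t2.node_id has no match in t3 get NULL for t3's columns.
Result: 3 row(s).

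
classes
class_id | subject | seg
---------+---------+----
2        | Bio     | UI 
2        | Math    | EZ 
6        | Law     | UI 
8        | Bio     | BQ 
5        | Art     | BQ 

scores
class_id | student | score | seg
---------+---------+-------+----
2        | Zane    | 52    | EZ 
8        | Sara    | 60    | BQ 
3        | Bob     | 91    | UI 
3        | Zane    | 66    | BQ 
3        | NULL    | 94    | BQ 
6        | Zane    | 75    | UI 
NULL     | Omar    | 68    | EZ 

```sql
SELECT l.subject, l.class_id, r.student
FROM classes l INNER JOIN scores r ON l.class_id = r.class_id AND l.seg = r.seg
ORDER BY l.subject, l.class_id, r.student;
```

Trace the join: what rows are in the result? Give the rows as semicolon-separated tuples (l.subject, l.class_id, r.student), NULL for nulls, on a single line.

(Bio, 8, Sara); (Law, 6, Zane); (Math, 2, Zane)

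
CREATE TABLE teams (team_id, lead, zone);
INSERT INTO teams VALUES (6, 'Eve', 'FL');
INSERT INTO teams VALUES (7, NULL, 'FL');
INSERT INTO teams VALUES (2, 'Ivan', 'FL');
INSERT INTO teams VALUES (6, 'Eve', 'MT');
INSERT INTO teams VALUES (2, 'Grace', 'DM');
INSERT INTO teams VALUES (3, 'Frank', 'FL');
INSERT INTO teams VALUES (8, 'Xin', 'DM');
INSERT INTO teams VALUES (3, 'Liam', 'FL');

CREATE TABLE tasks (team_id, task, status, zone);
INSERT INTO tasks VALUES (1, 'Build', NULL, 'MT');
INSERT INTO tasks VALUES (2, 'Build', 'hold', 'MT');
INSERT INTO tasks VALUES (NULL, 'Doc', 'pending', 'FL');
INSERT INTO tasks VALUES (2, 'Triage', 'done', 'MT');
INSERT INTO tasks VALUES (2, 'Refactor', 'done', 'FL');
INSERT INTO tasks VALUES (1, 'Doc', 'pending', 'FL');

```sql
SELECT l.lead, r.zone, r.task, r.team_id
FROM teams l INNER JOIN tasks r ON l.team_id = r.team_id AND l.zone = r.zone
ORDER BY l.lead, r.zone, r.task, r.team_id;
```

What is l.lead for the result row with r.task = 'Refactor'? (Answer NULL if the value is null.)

Ivan

INNER JOIN keeps only pairs where the ON condition holds.
Matching on l.team_id = r.team_id AND l.zone = r.zone. A NULL in a compared column never satisfies the condition.
- team_id=6, zone=FL: no matching r row, dropped.
- team_id=7, zone=FL: no matching r row, dropped.
- team_id=2, zone=FL: 1 matching r row(s), so 1 row(s) emitted.
- team_id=6, zone=MT: no matching r row, dropped.
- team_id=2, zone=DM: no matching r row, dropped.
- team_id=3, zone=FL: no matching r row, dropped.
- team_id=8, zone=DM: no matching r row, dropped.
- team_id=3, zone=FL: no matching r row, dropped.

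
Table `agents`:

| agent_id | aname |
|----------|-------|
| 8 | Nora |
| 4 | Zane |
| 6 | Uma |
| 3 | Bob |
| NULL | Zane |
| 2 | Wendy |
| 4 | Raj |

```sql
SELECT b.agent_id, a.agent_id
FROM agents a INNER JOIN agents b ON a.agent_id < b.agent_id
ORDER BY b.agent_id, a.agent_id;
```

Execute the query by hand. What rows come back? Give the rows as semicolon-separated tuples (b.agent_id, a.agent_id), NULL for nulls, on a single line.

INNER JOIN keeps only pairs where the ON condition holds.
Matching on a.agent_id < b.agent_id. A NULL in a compared column never satisfies the condition.
- a (agent_id=8) has no partner → excluded.
- a (agent_id=4) pairs with 2 row(s) of b.
- a (agent_id=6) pairs with 1 row(s) of b.
- a (agent_id=3) pairs with 4 row(s) of b.
- a (agent_id=NULL) has no partner → excluded.
- a (agent_id=2) pairs with 5 row(s) of b.
- a (agent_id=4) pairs with 2 row(s) of b.

(3, 2); (4, 2); (4, 2); (4, 3); (4, 3); (6, 2); (6, 3); (6, 4); (6, 4); (8, 2); (8, 3); (8, 4); (8, 4); (8, 6)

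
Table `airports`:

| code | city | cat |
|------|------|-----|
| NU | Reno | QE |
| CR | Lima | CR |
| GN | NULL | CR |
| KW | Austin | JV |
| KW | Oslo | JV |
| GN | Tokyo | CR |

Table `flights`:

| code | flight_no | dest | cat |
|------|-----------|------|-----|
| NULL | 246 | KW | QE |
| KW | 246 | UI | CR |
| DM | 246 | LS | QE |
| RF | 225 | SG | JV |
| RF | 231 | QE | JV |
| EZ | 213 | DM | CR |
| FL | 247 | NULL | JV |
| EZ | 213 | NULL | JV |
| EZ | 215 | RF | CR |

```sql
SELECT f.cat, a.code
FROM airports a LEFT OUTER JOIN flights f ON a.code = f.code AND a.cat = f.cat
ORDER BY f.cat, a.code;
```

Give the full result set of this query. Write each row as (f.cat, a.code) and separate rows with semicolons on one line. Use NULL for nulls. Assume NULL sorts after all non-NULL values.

(NULL, CR); (NULL, GN); (NULL, GN); (NULL, KW); (NULL, KW); (NULL, NU)

LEFT JOIN keeps every row from `airports`; unmatched rows get NULL for `flights`'s columns.
Matching on a.code = f.code AND a.cat = f.cat. A NULL in a compared column never satisfies the condition.
- code=NU, cat=QE: no f row matches, row kept with f columns NULL.
- code=CR, cat=CR: no f row matches, row kept with f columns NULL.
- code=GN, cat=CR: no f row matches, row kept with f columns NULL.
- code=KW, cat=JV: no f row matches, row kept with f columns NULL.
- code=KW, cat=JV: no f row matches, row kept with f columns NULL.
- code=GN, cat=CR: no f row matches, row kept with f columns NULL.
After projecting and ordering:
f.cat | a.code
NULL | CR
NULL | GN
NULL | GN
NULL | KW
NULL | KW
NULL | NU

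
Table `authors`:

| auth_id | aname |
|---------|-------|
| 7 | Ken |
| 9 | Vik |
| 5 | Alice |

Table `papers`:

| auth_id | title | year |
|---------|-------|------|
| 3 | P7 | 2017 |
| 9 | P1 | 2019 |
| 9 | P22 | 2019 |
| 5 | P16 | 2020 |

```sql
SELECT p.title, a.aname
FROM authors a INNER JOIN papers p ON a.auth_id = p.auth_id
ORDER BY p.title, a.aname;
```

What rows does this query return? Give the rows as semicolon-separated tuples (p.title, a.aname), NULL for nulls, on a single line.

(P1, Vik); (P16, Alice); (P22, Vik)

INNER JOIN keeps only pairs where the ON condition holds.
Matching on a.auth_id = p.auth_id.
Matched pairs: 3.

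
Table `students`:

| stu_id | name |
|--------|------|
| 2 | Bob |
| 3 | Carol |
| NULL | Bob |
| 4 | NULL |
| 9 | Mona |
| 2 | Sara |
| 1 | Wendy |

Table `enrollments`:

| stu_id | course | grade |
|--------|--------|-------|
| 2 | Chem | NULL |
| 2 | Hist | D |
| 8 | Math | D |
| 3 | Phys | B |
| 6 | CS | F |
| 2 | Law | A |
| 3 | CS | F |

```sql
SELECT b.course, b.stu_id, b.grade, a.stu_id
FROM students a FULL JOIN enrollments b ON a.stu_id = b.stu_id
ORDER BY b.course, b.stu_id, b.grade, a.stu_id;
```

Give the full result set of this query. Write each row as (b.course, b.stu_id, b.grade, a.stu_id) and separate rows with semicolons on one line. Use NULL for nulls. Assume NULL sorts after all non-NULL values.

(CS, 3, F, 3); (CS, 6, F, NULL); (Chem, 2, NULL, 2); (Chem, 2, NULL, 2); (Hist, 2, D, 2); (Hist, 2, D, 2); (Law, 2, A, 2); (Law, 2, A, 2); (Math, 8, D, NULL); (Phys, 3, B, 3); (NULL, NULL, NULL, 1); (NULL, NULL, NULL, 4); (NULL, NULL, NULL, 9); (NULL, NULL, NULL, NULL)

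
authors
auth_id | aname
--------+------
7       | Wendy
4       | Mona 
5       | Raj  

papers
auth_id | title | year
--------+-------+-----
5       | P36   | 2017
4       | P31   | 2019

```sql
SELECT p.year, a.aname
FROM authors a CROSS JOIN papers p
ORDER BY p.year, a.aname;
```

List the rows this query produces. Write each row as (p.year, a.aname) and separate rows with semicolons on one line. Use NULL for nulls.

(2017, Mona); (2017, Raj); (2017, Wendy); (2019, Mona); (2019, Raj); (2019, Wendy)

CROSS JOIN pairs every row of `authors` with every row of `papers`: 3 × 2 = 6 rows.
After projecting and ordering:
p.year | a.aname
2017 | Mona
2017 | Raj
2017 | Wendy
2019 | Mona
2019 | Raj
2019 | Wendy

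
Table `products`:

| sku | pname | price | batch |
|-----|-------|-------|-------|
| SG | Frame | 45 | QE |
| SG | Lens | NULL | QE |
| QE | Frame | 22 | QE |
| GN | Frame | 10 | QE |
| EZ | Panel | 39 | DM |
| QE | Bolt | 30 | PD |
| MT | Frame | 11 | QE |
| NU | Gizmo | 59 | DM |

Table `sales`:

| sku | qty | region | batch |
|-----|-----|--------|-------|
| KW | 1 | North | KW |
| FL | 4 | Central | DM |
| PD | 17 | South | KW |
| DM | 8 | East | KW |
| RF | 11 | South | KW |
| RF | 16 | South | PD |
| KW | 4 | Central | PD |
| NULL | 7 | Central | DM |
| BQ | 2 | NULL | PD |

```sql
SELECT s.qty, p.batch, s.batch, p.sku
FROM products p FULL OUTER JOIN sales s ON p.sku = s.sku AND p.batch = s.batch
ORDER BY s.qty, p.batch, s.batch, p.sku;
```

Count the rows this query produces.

17

FULL OUTER JOIN keeps every row from both sides; unmatched rows get NULL for the other side's columns.
Matching on p.sku = s.sku AND p.batch = s.batch. A NULL in a compared column never satisfies the condition.
- p row (sku=SG, batch=QE): no match → kept, s columns NULL.
- p row (sku=SG, batch=QE): no match → kept, s columns NULL.
- p row (sku=QE, batch=QE): no match → kept, s columns NULL.
- p row (sku=GN, batch=QE): no match → kept, s columns NULL.
- p row (sku=EZ, batch=DM): no match → kept, s columns NULL.
- p row (sku=QE, batch=PD): no match → kept, s columns NULL.
- p row (sku=MT, batch=QE): no match → kept, s columns NULL.
- p row (sku=NU, batch=DM): no match → kept, s columns NULL.
- plus 9 unmatched s row(s), each kept with NULL p columns.
Total: 0 matched + 17 padded = 17 rows.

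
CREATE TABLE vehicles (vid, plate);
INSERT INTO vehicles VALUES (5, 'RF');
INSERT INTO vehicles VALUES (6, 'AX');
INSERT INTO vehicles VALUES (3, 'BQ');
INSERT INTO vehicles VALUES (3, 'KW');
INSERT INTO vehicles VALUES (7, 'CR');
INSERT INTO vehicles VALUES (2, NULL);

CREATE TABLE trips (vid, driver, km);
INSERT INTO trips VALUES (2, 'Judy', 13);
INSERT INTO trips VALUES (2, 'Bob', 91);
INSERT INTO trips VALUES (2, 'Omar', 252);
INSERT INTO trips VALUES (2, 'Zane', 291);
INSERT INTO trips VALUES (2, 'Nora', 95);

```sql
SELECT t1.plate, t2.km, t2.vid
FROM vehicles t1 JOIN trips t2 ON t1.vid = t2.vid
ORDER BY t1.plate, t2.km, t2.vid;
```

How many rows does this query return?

INNER JOIN keeps only pairs where the ON condition holds.
Matching on t1.vid = t2.vid.
- t1 (vid=5) has no partner → excluded.
- t1 (vid=6) has no partner → excluded.
- t1 (vid=3) has no partner → excluded.
- t1 (vid=3) has no partner → excluded.
- t1 (vid=7) has no partner → excluded.
- t1 (vid=2) pairs with 5 row(s) of t2.
Total: 5 rows.

5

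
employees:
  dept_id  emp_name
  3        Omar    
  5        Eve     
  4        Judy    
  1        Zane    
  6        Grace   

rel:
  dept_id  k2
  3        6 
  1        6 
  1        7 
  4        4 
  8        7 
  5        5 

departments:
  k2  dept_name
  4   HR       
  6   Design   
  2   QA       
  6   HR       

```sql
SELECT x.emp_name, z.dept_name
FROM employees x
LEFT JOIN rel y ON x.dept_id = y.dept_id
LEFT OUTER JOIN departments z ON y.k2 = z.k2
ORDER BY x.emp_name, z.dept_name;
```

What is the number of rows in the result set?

8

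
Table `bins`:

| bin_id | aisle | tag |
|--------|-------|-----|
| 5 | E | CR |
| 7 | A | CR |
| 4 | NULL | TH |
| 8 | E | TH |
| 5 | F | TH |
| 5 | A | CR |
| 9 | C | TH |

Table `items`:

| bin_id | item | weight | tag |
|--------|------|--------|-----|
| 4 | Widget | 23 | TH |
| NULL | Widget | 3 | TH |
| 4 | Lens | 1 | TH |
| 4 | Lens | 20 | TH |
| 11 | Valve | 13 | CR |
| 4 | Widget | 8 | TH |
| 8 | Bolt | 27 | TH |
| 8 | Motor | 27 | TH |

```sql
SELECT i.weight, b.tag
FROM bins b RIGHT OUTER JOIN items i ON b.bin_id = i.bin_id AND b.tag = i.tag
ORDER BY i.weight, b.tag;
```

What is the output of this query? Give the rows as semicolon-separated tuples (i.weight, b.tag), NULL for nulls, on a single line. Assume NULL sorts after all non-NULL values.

(1, TH); (3, NULL); (8, TH); (13, NULL); (20, TH); (23, TH); (27, TH); (27, TH)

RIGHT JOIN keeps every row from `items`; unmatched rows get NULL for `bins`'s columns.
Matching on b.bin_id = i.bin_id AND b.tag = i.tag. A NULL in a compared column never satisfies the condition.
- bin_id=5, tag=CR: no matching i row.
- bin_id=7, tag=CR: no matching i row.
- bin_id=4, tag=TH: 4 matching i row(s), so 4 row(s) emitted.
- bin_id=8, tag=TH: 2 matching i row(s), so 2 row(s) emitted.
- bin_id=5, tag=TH: no matching i row.
- bin_id=5, tag=CR: no matching i row.
- bin_id=9, tag=TH: no matching i row.
- plus 2 unmatched i row(s), each kept with NULL b columns.
After projecting and ordering:
i.weight | b.tag
1 | TH
3 | NULL
8 | TH
13 | NULL
20 | TH
23 | TH
27 | TH
27 | TH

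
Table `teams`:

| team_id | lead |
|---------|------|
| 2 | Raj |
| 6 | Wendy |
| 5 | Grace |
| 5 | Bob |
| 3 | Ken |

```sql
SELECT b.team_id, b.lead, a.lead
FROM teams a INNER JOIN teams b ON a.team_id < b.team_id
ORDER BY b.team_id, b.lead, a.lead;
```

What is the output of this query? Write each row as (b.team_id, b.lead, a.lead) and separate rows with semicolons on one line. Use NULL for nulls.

(3, Ken, Raj); (5, Bob, Ken); (5, Bob, Raj); (5, Grace, Ken); (5, Grace, Raj); (6, Wendy, Bob); (6, Wendy, Grace); (6, Wendy, Ken); (6, Wendy, Raj)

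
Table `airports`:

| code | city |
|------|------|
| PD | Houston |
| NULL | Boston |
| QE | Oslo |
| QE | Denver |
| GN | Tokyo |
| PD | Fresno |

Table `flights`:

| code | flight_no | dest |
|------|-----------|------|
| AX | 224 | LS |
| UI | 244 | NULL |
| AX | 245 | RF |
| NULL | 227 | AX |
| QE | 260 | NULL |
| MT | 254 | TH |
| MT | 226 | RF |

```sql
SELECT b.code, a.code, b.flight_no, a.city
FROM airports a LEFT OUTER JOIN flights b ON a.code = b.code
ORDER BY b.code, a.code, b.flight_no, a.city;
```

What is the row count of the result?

6

LEFT JOIN keeps every row from `airports`; unmatched rows get NULL for `flights`'s columns.
Matching on a.code = b.code. A NULL in a compared column never satisfies the condition.
- a[0] code=PD → no match; kept with NULLs on the b side.
- a[1] code=NULL → no match; kept with NULLs on the b side.
- a[2] code=QE → 1 match(es) in b → 1 row(s).
- a[3] code=QE → 1 match(es) in b → 1 row(s).
- a[4] code=GN → no match; kept with NULLs on the b side.
- a[5] code=PD → no match; kept with NULLs on the b side.
Total: 2 matched + 4 padded = 6 rows.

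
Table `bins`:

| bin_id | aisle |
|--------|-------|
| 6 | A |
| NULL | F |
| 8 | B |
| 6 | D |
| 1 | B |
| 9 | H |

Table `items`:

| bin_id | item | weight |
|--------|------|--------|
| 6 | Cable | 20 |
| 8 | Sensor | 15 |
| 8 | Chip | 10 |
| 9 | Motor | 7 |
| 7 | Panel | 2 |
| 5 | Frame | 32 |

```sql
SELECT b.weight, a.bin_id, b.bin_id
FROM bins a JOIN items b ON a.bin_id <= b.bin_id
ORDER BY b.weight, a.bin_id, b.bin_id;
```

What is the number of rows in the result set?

20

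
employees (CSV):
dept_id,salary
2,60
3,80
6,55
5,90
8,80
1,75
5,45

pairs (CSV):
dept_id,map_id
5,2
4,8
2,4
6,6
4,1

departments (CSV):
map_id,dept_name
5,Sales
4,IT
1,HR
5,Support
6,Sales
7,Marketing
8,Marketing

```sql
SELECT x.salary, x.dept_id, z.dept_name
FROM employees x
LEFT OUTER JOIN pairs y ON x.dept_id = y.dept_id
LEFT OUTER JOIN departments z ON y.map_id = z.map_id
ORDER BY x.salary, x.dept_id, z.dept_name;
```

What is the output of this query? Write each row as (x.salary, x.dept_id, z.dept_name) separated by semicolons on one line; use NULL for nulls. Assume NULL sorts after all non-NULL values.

Step 1 — x LEFT JOIN y on dept_id → 7 row(s).
Then LEFT JOIN `departments z` on map_id: each of those 7 rows is kept; rows whose y.map_id has no match in z get NULL for z's columns.

(45, 5, NULL); (55, 6, Sales); (60, 2, IT); (75, 1, NULL); (80, 3, NULL); (80, 8, NULL); (90, 5, NULL)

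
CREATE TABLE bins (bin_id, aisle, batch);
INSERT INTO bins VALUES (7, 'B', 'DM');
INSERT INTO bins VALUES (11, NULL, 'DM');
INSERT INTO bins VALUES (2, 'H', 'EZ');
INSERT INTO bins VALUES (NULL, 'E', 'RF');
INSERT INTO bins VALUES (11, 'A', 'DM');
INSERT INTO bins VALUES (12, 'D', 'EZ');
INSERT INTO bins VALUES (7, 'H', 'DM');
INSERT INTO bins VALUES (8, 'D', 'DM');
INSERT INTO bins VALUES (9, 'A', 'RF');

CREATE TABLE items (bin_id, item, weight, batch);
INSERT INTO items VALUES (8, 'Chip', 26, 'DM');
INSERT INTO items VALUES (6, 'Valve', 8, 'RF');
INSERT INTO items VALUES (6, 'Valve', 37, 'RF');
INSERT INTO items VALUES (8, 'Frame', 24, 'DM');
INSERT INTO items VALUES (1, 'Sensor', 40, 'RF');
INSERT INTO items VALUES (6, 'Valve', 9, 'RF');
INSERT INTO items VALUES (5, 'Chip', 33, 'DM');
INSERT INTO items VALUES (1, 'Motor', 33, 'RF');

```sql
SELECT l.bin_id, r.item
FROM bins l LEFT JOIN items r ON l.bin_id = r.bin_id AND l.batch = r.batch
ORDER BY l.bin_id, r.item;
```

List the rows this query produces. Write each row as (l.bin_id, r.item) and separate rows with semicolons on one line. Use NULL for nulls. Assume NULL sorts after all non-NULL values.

(2, NULL); (7, NULL); (7, NULL); (8, Chip); (8, Frame); (9, NULL); (11, NULL); (11, NULL); (12, NULL); (NULL, NULL)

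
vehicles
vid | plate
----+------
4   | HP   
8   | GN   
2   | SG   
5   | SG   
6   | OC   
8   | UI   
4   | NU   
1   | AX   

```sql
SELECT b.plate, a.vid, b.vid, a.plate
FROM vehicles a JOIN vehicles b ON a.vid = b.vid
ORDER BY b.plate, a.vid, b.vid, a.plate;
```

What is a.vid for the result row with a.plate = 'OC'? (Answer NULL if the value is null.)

INNER JOIN keeps only pairs where the ON condition holds.
Matching on a.vid = b.vid.
- a (vid=4) pairs with 2 row(s) of b.
- a (vid=8) pairs with 2 row(s) of b.
- a (vid=2) pairs with 1 row(s) of b.
- a (vid=5) pairs with 1 row(s) of b.
- a (vid=6) pairs with 1 row(s) of b.
- a (vid=8) pairs with 2 row(s) of b.
- a (vid=4) pairs with 2 row(s) of b.
- a (vid=1) pairs with 1 row(s) of b.

6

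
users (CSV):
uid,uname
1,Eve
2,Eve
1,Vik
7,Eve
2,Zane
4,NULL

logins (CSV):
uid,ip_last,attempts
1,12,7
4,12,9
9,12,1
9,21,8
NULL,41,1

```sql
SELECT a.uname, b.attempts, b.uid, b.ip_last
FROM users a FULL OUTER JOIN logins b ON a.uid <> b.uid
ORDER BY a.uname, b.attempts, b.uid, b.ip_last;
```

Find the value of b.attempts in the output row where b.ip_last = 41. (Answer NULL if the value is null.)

1

FULL OUTER JOIN keeps every row from both sides; unmatched rows get NULL for the other side's columns.
Matching on a.uid <> b.uid. A NULL in a compared column never satisfies the condition.
- a[0] uid=1 → 3 match(es) in b → 3 row(s).
- a[1] uid=2 → 4 match(es) in b → 4 row(s).
- a[2] uid=1 → 3 match(es) in b → 3 row(s).
- a[3] uid=7 → 4 match(es) in b → 4 row(s).
- a[4] uid=2 → 4 match(es) in b → 4 row(s).
- a[5] uid=4 → 3 match(es) in b → 3 row(s).
- plus 1 unmatched b row(s), each kept with NULL a columns.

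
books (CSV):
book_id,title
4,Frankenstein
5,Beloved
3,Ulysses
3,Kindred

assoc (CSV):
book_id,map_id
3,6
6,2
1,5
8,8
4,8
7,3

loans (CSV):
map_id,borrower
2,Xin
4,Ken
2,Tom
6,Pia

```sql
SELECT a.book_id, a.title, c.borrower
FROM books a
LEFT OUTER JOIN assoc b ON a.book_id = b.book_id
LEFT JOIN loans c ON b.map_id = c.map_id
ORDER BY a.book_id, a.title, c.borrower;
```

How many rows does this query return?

Step 1 — a LEFT JOIN b on book_id → 4 row(s).
Then LEFT JOIN `loans c` on map_id: each of those 4 rows is kept; rows whose b.map_id has no match in c get NULL for c's columns.
Result: 4 row(s).

4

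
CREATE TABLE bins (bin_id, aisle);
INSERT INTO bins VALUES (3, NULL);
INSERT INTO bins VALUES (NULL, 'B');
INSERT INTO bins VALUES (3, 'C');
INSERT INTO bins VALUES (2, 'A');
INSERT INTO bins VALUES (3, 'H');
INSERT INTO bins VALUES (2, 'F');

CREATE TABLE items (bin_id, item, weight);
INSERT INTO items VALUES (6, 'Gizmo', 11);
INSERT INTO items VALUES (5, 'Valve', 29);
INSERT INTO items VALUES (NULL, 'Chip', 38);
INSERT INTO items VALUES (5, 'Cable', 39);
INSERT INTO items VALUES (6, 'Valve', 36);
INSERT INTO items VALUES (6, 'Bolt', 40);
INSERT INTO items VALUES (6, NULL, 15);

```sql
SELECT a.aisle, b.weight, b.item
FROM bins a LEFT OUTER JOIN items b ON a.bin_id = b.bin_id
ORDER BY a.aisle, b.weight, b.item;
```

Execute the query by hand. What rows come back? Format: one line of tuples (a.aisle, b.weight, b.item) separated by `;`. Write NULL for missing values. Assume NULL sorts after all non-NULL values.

(A, NULL, NULL); (B, NULL, NULL); (C, NULL, NULL); (F, NULL, NULL); (H, NULL, NULL); (NULL, NULL, NULL)

LEFT JOIN keeps every row from `bins`; unmatched rows get NULL for `items`'s columns.
Matching on a.bin_id = b.bin_id. A NULL in a compared column never satisfies the condition.
- a row (bin_id=3): no match → kept, b columns NULL.
- a row (bin_id=NULL): no match → kept, b columns NULL.
- a row (bin_id=3): no match → kept, b columns NULL.
- a row (bin_id=2): no match → kept, b columns NULL.
- a row (bin_id=3): no match → kept, b columns NULL.
- a row (bin_id=2): no match → kept, b columns NULL.
After projecting and ordering:
a.aisle | b.weight | b.item
A | NULL | NULL
B | NULL | NULL
C | NULL | NULL
F | NULL | NULL
H | NULL | NULL
NULL | NULL | NULL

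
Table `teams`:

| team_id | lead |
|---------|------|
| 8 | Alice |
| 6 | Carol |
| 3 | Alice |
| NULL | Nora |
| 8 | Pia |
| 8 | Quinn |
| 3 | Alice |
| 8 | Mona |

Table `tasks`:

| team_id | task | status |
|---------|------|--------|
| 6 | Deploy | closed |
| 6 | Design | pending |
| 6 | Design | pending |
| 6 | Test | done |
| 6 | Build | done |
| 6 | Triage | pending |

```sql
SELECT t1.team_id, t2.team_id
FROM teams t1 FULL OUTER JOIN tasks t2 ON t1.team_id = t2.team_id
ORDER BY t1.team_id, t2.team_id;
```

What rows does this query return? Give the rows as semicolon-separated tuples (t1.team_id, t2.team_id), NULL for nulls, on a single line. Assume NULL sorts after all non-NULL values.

(3, NULL); (3, NULL); (6, 6); (6, 6); (6, 6); (6, 6); (6, 6); (6, 6); (8, NULL); (8, NULL); (8, NULL); (8, NULL); (NULL, NULL)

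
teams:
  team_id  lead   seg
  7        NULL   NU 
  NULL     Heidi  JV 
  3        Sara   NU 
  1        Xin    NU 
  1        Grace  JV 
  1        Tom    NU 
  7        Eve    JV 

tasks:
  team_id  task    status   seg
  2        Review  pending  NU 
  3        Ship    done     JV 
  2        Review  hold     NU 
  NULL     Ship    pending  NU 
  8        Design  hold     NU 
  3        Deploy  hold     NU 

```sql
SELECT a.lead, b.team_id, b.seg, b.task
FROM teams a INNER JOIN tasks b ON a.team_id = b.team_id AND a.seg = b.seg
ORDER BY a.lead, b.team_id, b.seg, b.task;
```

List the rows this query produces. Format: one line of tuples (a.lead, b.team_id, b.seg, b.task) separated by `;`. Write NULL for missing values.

INNER JOIN keeps only pairs where the ON condition holds.
Matching on a.team_id = b.team_id AND a.seg = b.seg. A NULL in a compared column never satisfies the condition.
- team_id=7, seg=NU: no matching b row, dropped.
- team_id=NULL, seg=JV: no matching b row, dropped.
- team_id=3, seg=NU: 1 matching b row(s), so 1 row(s) emitted.
- team_id=1, seg=NU: no matching b row, dropped.
- team_id=1, seg=JV: no matching b row, dropped.
- team_id=1, seg=NU: no matching b row, dropped.
- team_id=7, seg=JV: no matching b row, dropped.
After projecting and ordering:
a.lead | b.team_id | b.seg | b.task
Sara | 3 | NU | Deploy

(Sara, 3, NU, Deploy)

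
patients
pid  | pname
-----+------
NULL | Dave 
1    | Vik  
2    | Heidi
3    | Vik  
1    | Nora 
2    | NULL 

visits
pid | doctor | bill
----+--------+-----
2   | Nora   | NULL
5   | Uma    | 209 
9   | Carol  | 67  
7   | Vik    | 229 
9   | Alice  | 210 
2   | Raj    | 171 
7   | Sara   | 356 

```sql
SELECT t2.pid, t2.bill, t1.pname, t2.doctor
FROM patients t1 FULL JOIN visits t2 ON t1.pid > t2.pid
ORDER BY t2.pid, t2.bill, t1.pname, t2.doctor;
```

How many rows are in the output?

FULL OUTER JOIN keeps every row from both sides; unmatched rows get NULL for the other side's columns.
Matching on t1.pid > t2.pid. A NULL in a compared column never satisfies the condition.
- pid=NULL: no t2 row matches, row kept with t2 columns NULL.
- pid=1: no t2 row matches, row kept with t2 columns NULL.
- pid=2: no t2 row matches, row kept with t2 columns NULL.
- pid=3: 2 matching t2 row(s), so 2 row(s) emitted.
- pid=1: no t2 row matches, row kept with t2 columns NULL.
- pid=2: no t2 row matches, row kept with t2 columns NULL.
- 5 row(s) from t2 found no t1 partner → padded with NULL.
Total: 2 matched + 10 padded = 12 rows.

12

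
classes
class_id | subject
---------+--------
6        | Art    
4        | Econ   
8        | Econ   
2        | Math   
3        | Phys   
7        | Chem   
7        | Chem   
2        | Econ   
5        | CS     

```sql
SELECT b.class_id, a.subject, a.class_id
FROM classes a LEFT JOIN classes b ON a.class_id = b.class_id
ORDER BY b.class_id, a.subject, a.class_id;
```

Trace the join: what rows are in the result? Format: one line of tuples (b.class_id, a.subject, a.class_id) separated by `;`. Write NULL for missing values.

(2, Econ, 2); (2, Econ, 2); (2, Math, 2); (2, Math, 2); (3, Phys, 3); (4, Econ, 4); (5, CS, 5); (6, Art, 6); (7, Chem, 7); (7, Chem, 7); (7, Chem, 7); (7, Chem, 7); (8, Econ, 8)

LEFT JOIN keeps every row from `classes a`; unmatched rows get NULL for `classes b`'s columns.
Matching on a.class_id = b.class_id.
- a row (class_id=6): matches 1 b row(s) → 1 output row(s).
- a row (class_id=4): matches 1 b row(s) → 1 output row(s).
- a row (class_id=8): matches 1 b row(s) → 1 output row(s).
- a row (class_id=2): matches 2 b row(s) → 2 output row(s).
- a row (class_id=3): matches 1 b row(s) → 1 output row(s).
- a row (class_id=7): matches 2 b row(s) → 2 output row(s).
- a row (class_id=7): matches 2 b row(s) → 2 output row(s).
- a row (class_id=2): matches 2 b row(s) → 2 output row(s).
- a row (class_id=5): matches 1 b row(s) → 1 output row(s).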